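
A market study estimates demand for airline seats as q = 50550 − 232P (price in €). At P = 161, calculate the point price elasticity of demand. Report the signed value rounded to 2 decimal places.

-2.83

dq/dP = −232. At P = 161, q = 50550 − 232(161) = 13198.
Ed = (dq/dP)·(P/q) = −232 × (161/13198) = -2.8301…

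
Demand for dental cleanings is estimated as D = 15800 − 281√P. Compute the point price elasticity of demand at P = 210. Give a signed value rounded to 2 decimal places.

dD/dP = −281/(2√P) = -9.69542. At P = 210, D = 11727.9.
Ed = (dD/dP)·(P/D) = (-9.69542) × (210/11727.9) = -0.1736…

-0.17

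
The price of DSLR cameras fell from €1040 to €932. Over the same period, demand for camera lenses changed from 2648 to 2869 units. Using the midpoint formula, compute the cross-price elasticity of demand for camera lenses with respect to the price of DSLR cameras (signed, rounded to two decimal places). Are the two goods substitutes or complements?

-0.73; complements

%ΔQ_{camera lenses} = (2869 − 2648)/avg = 221/2758.5 = 0.080116…
%ΔP_{DSLR cameras} = (932 − 1040)/avg = -108/986 = -0.109533…
E_cross = (221/2758.5) / (-108/986) = -0.7314…
E_cross < 0 ⇒ the goods are complements.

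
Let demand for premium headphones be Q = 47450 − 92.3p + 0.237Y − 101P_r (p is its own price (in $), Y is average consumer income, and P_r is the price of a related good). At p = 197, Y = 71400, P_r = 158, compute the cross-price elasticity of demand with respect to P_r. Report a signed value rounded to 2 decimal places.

At the given values, Q = 47450 − 92.3(197) + 0.237(71400) − 101(158) = 30230.7.
∂Q/∂P_r = -101.
E = (-101) × (158/30230.7) = -0.5278…

-0.53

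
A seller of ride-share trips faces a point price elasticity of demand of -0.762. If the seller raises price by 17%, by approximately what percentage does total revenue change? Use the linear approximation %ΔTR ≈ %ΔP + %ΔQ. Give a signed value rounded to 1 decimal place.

%ΔQ ≈ Ed × %ΔP = (-0.762) × (+17%) = -12.9540%
%ΔTR ≈ %ΔP + %ΔQ = (+17%) + (-12.9540%) = +4.0460%

+4.0%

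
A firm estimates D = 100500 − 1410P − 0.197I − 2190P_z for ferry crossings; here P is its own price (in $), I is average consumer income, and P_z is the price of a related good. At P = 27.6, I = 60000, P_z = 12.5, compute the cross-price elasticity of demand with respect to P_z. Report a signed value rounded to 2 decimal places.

-1.22

At the given values, D = 100500 − 1410(27.6) − 0.197(60000) − 2190(12.5) = 22389.
∂D/∂P_z = -2190.
E = (-2190) × (12.5/22389) = -1.2226…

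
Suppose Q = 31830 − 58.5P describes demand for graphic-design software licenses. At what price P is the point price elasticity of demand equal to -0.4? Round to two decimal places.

155.46

Ed = −58.5P/(31830 − 58.5P). Set this equal to -0.4:
58.5P = 0.4·(31830 − 58.5P) ⇒ 58.5P(1 + 0.4) = 0.4·31830
P = 0.4·31830 / (58.5·1.4) = 155.4578…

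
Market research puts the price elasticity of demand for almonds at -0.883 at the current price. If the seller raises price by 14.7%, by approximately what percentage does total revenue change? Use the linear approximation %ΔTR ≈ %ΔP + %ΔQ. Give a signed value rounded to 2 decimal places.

%ΔQ ≈ Ed × %ΔP = (-0.883) × (+14.7%) = -12.9801%
%ΔTR ≈ %ΔP + %ΔQ = (+14.7%) + (-12.9801%) = +1.7199%

+1.72%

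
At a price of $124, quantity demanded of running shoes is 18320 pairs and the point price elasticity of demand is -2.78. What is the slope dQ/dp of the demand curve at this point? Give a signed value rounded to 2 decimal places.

-410.72

Ed = (dQ/dp)·(p/Q) ⇒ dQ/dp = Ed·Q/p = (-2.78)·18320/124 = -410.7225…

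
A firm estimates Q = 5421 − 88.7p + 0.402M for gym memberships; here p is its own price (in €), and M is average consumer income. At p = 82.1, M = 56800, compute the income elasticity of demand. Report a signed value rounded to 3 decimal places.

At the given values, Q = 5421 − 88.7(82.1) + 0.402(56800) = 20972.33.
∂Q/∂M = 0.402.
E = (0.402) × (56800/20972.33) = 1.08874…

1.089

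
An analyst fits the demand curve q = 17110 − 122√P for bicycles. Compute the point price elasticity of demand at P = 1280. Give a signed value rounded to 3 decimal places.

dq/dP = −122/(2√P) = -1.705. At P = 1280, q = 12745.2.
Ed = (dq/dP)·(P/q) = (-1.705) × (1280/12745.2) = -0.17123…

-0.171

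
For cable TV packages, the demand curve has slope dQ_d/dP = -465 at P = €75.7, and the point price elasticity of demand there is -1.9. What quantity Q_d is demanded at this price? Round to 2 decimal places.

Ed = (dQ_d/dP)·(P/Q_d) ⇒ Q_d = (dQ_d/dP)·P/Ed = (-465)·75.7/(-1.9) = 18526.5789…

18526.58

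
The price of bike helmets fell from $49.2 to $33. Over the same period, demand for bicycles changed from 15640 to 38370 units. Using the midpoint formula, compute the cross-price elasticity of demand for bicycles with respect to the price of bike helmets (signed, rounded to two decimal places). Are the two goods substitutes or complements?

%ΔQ_{bicycles} = (38370 − 15640)/avg = 22730/27005 = 0.841695…
%ΔP_{bike helmets} = (33 − 49.2)/avg = -16.2/41.1 = -0.394160…
E_cross = (22730/27005) / (-16.2/41.1) = -2.1354…
E_cross < 0 ⇒ the goods are complements.

-2.14; complements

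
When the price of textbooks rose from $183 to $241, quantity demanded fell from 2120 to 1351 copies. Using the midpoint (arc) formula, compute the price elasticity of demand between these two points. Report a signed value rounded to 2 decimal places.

-1.62

%ΔQ = (1351 − 2120) / [(2120 + 1351)/2] = -769/1735.5 = -0.443099…
%ΔP = (241 − 183) / [(183 + 241)/2] = 58/212 = 0.273584…
Arc Ed = %ΔQ / %ΔP = (-769/1735.5) / (58/212) = -1.6196…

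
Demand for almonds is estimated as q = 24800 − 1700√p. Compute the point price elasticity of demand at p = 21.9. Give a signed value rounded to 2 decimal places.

-0.24

dq/dp = −1700/(2√p) = -181.634. At p = 21.9, q = 16844.4.
Ed = (dq/dp)·(p/q) = (-181.634) × (21.9/16844.4) = -0.2361…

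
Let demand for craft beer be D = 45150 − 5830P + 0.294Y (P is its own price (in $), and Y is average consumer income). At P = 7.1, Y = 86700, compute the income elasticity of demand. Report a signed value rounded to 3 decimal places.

At the given values, D = 45150 − 5830(7.1) + 0.294(86700) = 29246.8.
∂D/∂Y = 0.294.
E = (0.294) × (86700/29246.8) = 0.87154…

0.872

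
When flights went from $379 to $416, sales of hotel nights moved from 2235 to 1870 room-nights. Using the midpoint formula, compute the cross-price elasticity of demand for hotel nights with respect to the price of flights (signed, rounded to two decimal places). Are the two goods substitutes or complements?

-1.91; complements

%ΔQ_{hotel nights} = (1870 − 2235)/avg = -365/2052.5 = -0.177831…
%ΔP_{flights} = (416 − 379)/avg = 37/397.5 = 0.093081…
E_cross = (-365/2052.5) / (37/397.5) = -1.9104…
E_cross < 0 ⇒ the goods are complements.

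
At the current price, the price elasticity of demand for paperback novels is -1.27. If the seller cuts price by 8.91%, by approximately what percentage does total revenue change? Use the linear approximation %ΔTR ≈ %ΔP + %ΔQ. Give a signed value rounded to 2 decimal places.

+2.41%

%ΔQ ≈ Ed × %ΔP = (-1.27) × (-8.91%) = +11.3157%
%ΔTR ≈ %ΔP + %ΔQ = (-8.91%) + (+11.3157%) = +2.4057%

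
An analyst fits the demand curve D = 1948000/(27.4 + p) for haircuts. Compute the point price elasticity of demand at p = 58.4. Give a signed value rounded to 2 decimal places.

dD/dp = −1948000/(27.4 + p)² = -264.615. At p = 58.4, D = 22704.
Ed = (dD/dp)·(p/D) = (-264.615) × (58.4/22704) = -0.6806…

-0.68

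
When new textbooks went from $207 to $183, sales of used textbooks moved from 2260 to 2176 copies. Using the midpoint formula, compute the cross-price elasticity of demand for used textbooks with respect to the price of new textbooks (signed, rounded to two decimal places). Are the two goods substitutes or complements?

%ΔQ_{used textbooks} = (2176 − 2260)/avg = -84/2218 = -0.037871…
%ΔP_{new textbooks} = (183 − 207)/avg = -24/195 = -0.123076…
E_cross = (-84/2218) / (-24/195) = 0.3077…
E_cross > 0 ⇒ the goods are substitutes.

0.31; substitutes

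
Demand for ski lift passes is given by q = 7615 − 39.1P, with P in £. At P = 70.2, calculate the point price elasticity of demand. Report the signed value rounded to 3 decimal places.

-0.564

dq/dP = −39.1. At P = 70.2, q = 7615 − 39.1(70.2) = 4870.18.
Ed = (dq/dP)·(P/q) = −39.1 × (70.2/4870.18) = -0.56359…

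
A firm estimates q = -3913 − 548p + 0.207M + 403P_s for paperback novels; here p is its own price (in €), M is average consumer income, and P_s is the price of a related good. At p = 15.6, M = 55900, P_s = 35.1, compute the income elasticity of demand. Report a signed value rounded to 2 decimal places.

0.87

At the given values, q = -3913 − 548(15.6) + 0.207(55900) + 403(35.1) = 13254.8.
∂q/∂M = 0.207.
E = (0.207) × (55900/13254.8) = 0.8729…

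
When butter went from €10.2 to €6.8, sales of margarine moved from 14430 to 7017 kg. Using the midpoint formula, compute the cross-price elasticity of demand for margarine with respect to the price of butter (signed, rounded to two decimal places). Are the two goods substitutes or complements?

1.73; substitutes

%ΔQ_{margarine} = (7017 − 14430)/avg = -7413/10723.5 = -0.691285…
%ΔP_{butter} = (6.8 − 10.2)/avg = -3.4/8.5 = -0.4
E_cross = (-7413/10723.5) / (-3.4/8.5) = 1.7282…
E_cross > 0 ⇒ the goods are substitutes.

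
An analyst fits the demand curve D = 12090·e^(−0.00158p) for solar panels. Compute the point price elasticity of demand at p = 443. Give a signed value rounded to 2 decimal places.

dD/dp = −0.00158·D = -9.48644. At p = 443, D = 6004.08.
Ed = (dD/dp)·(p/D) = (-9.48644) × (443/6004.08) = -0.6999…

-0.70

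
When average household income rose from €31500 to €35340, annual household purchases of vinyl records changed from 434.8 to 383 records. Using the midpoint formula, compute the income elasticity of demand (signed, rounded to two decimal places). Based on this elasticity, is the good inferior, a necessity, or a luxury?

%ΔQ = (383 − 434.8)/[( 434.8 + 383)/2] = -51.8/408.9 = -0.126681…
%ΔIncome = (35340 − 31500)/[( 31500 + 35340)/2] = 3840/33420 = 0.114901…
E_income = (-51.8/408.9) / (3840/33420) = -1.1025…
E_income < 0 ⇒ inferior good.

-1.10; inferior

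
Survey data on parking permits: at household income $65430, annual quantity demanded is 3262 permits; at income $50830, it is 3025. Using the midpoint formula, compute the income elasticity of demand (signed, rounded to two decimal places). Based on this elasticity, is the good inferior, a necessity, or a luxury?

%ΔQ = (3025 − 3262)/[( 3262 + 3025)/2] = -237/3143.5 = -0.075393…
%ΔIncome = (50830 − 65430)/[( 65430 + 50830)/2] = -14600/58130 = -0.251161…
E_income = (-237/3143.5) / (-14600/58130) = 0.3001…
0 < E_income < 1 ⇒ normal good, necessity.

0.30; necessity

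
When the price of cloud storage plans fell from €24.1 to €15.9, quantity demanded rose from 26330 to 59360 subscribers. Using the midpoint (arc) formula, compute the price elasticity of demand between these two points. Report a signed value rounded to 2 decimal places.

%ΔQ = (59360 − 26330) / [(26330 + 59360)/2] = 33030/42845 = 0.770918…
%ΔP = (15.9 − 24.1) / [(24.1 + 15.9)/2] = -8.2/20 = -0.41
Arc Ed = %ΔQ / %ΔP = (33030/42845) / (-8.2/20) = -1.8802…

-1.88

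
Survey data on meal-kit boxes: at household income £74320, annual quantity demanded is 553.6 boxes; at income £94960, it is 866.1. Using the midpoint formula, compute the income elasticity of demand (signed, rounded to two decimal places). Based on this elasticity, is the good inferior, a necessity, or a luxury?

1.81; luxury

%ΔQ = (866.1 − 553.6)/[( 553.6 + 866.1)/2] = 312.5/709.85 = 0.440233…
%ΔIncome = (94960 − 74320)/[( 74320 + 94960)/2] = 20640/84640 = 0.243856…
E_income = (312.5/709.85) / (20640/84640) = 1.8053…
E_income > 1 ⇒ normal good, luxury.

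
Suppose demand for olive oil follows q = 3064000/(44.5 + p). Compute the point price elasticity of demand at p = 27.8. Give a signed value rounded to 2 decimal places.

dq/dp = −3064000/(44.5 + p)² = -586.155. At p = 27.8, q = 42379.
Ed = (dq/dp)·(p/q) = (-586.155) × (27.8/42379) = -0.3845…

-0.38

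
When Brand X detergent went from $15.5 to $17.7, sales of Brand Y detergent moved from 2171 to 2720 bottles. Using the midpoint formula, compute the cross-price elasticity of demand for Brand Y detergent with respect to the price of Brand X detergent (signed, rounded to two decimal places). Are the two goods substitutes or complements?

%ΔQ_{Brand Y detergent} = (2720 − 2171)/avg = 549/2445.5 = 0.224493…
%ΔP_{Brand X detergent} = (17.7 − 15.5)/avg = 2.2/16.6 = 0.132530…
E_cross = (549/2445.5) / (2.2/16.6) = 1.6939…
E_cross > 0 ⇒ the goods are substitutes.

1.69; substitutes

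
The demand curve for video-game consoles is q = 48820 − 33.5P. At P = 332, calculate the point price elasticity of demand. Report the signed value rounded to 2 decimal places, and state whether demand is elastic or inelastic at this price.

dq/dP = −33.5. At P = 332, q = 48820 − 33.5(332) = 37698.
Ed = (dq/dP)·(P/q) = −33.5 × (332/37698) = -0.2950…
|Ed| = 0.30 < 1, so demand is inelastic.

-0.30; inelastic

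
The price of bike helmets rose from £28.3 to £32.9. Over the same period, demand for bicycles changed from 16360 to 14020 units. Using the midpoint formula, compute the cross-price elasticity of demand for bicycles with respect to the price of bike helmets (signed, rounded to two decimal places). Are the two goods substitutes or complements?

%ΔQ_{bicycles} = (14020 − 16360)/avg = -2340/15190 = -0.154048…
%ΔP_{bike helmets} = (32.9 − 28.3)/avg = 4.6/30.6 = 0.150326…
E_cross = (-2340/15190) / (4.6/30.6) = -1.0247…
E_cross < 0 ⇒ the goods are complements.

-1.02; complements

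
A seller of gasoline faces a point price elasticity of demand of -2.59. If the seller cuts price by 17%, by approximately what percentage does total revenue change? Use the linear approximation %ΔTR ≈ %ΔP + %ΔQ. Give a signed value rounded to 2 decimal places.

%ΔQ ≈ Ed × %ΔP = (-2.59) × (-17%) = +44.0300%
%ΔTR ≈ %ΔP + %ΔQ = (-17%) + (+44.0300%) = +27.0300%

+27.03%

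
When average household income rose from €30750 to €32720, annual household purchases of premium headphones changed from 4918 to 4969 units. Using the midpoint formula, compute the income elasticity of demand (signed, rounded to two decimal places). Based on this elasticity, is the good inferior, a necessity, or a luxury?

%ΔQ = (4969 − 4918)/[( 4918 + 4969)/2] = 51/4943.5 = 0.010316…
%ΔIncome = (32720 − 30750)/[( 30750 + 32720)/2] = 1970/31735 = 0.062076…
E_income = (51/4943.5) / (1970/31735) = 0.1661…
0 < E_income < 1 ⇒ normal good, necessity.

0.17; necessity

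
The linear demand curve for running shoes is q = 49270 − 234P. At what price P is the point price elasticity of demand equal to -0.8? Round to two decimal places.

93.58

Ed = −234P/(49270 − 234P). Set this equal to -0.8:
234P = 0.8·(49270 − 234P) ⇒ 234P(1 + 0.8) = 0.8·49270
P = 0.8·49270 / (234·1.8) = 93.5802…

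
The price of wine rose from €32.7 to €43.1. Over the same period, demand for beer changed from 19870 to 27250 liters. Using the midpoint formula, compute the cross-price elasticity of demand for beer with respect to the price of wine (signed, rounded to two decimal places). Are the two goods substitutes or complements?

1.14; substitutes

%ΔQ_{beer} = (27250 − 19870)/avg = 7380/23560 = 0.313242…
%ΔP_{wine} = (43.1 − 32.7)/avg = 10.4/37.9 = 0.274406…
E_cross = (7380/23560) / (10.4/37.9) = 1.1415…
E_cross > 0 ⇒ the goods are substitutes.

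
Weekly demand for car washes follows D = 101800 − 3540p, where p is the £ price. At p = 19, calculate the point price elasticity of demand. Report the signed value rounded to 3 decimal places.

-1.947

dD/dp = −3540. At p = 19, D = 101800 − 3540(19) = 34540.
Ed = (dD/dp)·(p/D) = −3540 × (19/34540) = -1.94730…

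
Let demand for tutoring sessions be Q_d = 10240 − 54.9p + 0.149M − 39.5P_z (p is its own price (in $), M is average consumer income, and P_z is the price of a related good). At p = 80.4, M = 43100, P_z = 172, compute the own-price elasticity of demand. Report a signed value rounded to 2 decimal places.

-0.81

At the given values, Q_d = 10240 − 54.9(80.4) + 0.149(43100) − 39.5(172) = 5453.94.
∂Q_d/∂p = −54.9.
E = (-54.9) × (80.4/5453.94) = -0.8093…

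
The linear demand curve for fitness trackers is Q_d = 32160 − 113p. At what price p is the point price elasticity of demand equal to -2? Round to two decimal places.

Ed = −113p/(32160 − 113p). Set this equal to -2:
113p = 2·(32160 − 113p) ⇒ 113p(1 + 2) = 2·32160
p = 2·32160 / (113·3) = 189.7345…

189.73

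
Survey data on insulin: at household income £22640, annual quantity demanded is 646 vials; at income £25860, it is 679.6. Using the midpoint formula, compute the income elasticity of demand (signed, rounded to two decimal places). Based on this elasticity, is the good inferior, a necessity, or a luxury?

%ΔQ = (679.6 − 646)/[( 646 + 679.6)/2] = 33.6/662.8 = 0.050694…
%ΔIncome = (25860 − 22640)/[( 22640 + 25860)/2] = 3220/24250 = 0.132783…
E_income = (33.6/662.8) / (3220/24250) = 0.3817…
0 < E_income < 1 ⇒ normal good, necessity.

0.38; necessity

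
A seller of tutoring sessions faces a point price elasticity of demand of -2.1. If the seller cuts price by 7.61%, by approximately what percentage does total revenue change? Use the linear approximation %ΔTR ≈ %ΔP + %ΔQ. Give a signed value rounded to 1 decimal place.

+8.4%

%ΔQ ≈ Ed × %ΔP = (-2.1) × (-7.61%) = +15.9810%
%ΔTR ≈ %ΔP + %ΔQ = (-7.61%) + (+15.9810%) = +8.3710%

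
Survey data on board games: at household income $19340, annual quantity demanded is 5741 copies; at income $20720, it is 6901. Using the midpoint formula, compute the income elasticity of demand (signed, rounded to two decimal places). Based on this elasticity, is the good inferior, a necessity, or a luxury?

%ΔQ = (6901 − 5741)/[( 5741 + 6901)/2] = 1160/6321 = 0.183515…
%ΔIncome = (20720 − 19340)/[( 19340 + 20720)/2] = 1380/20030 = 0.068896…
E_income = (1160/6321) / (1380/20030) = 2.6636…
E_income > 1 ⇒ normal good, luxury.

2.66; luxury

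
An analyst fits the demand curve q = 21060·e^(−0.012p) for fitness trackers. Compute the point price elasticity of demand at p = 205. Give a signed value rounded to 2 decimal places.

dq/dp = −0.012·q = -21.5911. At p = 205, q = 1799.26.
Ed = (dq/dp)·(p/q) = (-21.5911) × (205/1799.26) = -2.46

-2.46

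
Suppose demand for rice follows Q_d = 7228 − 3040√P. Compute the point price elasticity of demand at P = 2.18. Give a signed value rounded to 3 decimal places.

dQ_d/dP = −3040/(2√P) = -1029.47. At P = 2.18, Q_d = 2739.49.
Ed = (dQ_d/dP)·(P/Q_d) = (-1029.47) × (2.18/2739.49) = -0.81922…

-0.819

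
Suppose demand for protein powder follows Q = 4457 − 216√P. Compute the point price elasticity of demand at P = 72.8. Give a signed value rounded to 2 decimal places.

dQ/dP = −216/(2√P) = -12.6578. At P = 72.8, Q = 2614.03.
Ed = (dQ/dP)·(P/Q) = (-12.6578) × (72.8/2614.03) = -0.3525…

-0.35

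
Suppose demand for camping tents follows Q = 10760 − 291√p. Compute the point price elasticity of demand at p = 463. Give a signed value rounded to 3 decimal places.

dQ/dp = −291/(2√p) = -6.76196. At p = 463, Q = 4498.43.
Ed = (dQ/dp)·(p/Q) = (-6.76196) × (463/4498.43) = -0.69597…

-0.696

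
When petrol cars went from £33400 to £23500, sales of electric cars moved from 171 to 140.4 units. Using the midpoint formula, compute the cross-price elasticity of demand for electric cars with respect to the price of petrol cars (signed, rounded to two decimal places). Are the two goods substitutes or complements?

%ΔQ_{electric cars} = (140.4 − 171)/avg = -30.6/155.7 = -0.196531…
%ΔP_{petrol cars} = (23500 − 33400)/avg = -9900/28450 = -0.347978…
E_cross = (-30.6/155.7) / (-9900/28450) = 0.5647…
E_cross > 0 ⇒ the goods are substitutes.

0.56; substitutes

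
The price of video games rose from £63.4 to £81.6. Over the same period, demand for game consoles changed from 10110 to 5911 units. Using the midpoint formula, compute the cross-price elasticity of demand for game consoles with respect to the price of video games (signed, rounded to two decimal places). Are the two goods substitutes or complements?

-2.09; complements

%ΔQ_{game consoles} = (5911 − 10110)/avg = -4199/8010.5 = -0.524187…
%ΔP_{video games} = (81.6 − 63.4)/avg = 18.2/72.5 = 0.251034…
E_cross = (-4199/8010.5) / (18.2/72.5) = -2.0881…
E_cross < 0 ⇒ the goods are complements.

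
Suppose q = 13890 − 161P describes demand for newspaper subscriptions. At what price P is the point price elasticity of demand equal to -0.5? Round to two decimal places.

Ed = −161P/(13890 − 161P). Set this equal to -0.5:
161P = 0.5·(13890 − 161P) ⇒ 161P(1 + 0.5) = 0.5·13890
P = 0.5·13890 / (161·1.5) = 28.7577…

28.76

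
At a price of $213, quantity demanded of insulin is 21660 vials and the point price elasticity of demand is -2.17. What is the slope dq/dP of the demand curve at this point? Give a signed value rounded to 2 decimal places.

Ed = (dq/dP)·(P/q) ⇒ dq/dP = Ed·q/P = (-2.17)·21660/213 = -220.6676…

-220.67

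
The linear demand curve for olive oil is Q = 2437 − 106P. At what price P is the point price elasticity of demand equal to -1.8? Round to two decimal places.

14.78

Ed = −106P/(2437 − 106P). Set this equal to -1.8:
106P = 1.8·(2437 − 106P) ⇒ 106P(1 + 1.8) = 1.8·2437
P = 1.8·2437 / (106·2.8) = 14.7796…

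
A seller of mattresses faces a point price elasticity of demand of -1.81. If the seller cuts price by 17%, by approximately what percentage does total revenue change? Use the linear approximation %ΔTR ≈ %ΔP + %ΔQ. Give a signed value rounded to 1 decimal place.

%ΔQ ≈ Ed × %ΔP = (-1.81) × (-17%) = +30.7700%
%ΔTR ≈ %ΔP + %ΔQ = (-17%) + (+30.7700%) = +13.7700%

+13.8%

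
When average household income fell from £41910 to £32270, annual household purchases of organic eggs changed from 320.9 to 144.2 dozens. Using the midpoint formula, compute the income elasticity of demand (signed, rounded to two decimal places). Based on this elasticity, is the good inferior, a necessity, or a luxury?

%ΔQ = (144.2 − 320.9)/[( 320.9 + 144.2)/2] = -176.7/232.55 = -0.759836…
%ΔIncome = (32270 − 41910)/[( 41910 + 32270)/2] = -9640/37090 = -0.259908…
E_income = (-176.7/232.55) / (-9640/37090) = 2.9234…
E_income > 1 ⇒ normal good, luxury.

2.92; luxury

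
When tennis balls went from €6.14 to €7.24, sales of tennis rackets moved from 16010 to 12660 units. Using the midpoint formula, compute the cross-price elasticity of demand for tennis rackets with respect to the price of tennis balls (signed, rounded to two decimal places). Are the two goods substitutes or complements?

%ΔQ_{tennis rackets} = (12660 − 16010)/avg = -3350/14335 = -0.233693…
%ΔP_{tennis balls} = (7.24 − 6.14)/avg = 1.1/6.69 = 0.164424…
E_cross = (-3350/14335) / (1.1/6.69) = -1.4212…
E_cross < 0 ⇒ the goods are complements.

-1.42; complements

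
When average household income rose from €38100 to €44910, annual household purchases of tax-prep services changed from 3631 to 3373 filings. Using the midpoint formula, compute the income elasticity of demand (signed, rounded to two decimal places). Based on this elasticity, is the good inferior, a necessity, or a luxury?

%ΔQ = (3373 − 3631)/[( 3631 + 3373)/2] = -258/3502 = -0.073672…
%ΔIncome = (44910 − 38100)/[( 38100 + 44910)/2] = 6810/41505 = 0.164076…
E_income = (-258/3502) / (6810/41505) = -0.4490…
E_income < 0 ⇒ inferior good.

-0.45; inferior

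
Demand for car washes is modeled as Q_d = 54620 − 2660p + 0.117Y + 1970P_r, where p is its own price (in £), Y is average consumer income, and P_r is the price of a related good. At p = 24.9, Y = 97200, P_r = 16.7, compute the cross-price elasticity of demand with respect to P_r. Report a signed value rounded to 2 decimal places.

1.01

At the given values, Q_d = 54620 − 2660(24.9) + 0.117(97200) + 1970(16.7) = 32657.4.
∂Q_d/∂P_r = 1970.
E = (1970) × (16.7/32657.4) = 1.0073…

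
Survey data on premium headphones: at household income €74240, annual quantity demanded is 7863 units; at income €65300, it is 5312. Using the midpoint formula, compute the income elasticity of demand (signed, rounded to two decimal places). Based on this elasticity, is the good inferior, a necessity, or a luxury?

%ΔQ = (5312 − 7863)/[( 7863 + 5312)/2] = -2551/6587.5 = -0.387248…
%ΔIncome = (65300 − 74240)/[( 74240 + 65300)/2] = -8940/69770 = -0.128135…
E_income = (-2551/6587.5) / (-8940/69770) = 3.0221…
E_income > 1 ⇒ normal good, luxury.

3.02; luxury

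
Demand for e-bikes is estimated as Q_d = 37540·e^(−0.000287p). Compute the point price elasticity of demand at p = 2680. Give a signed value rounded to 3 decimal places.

dQ_d/dp = −0.000287·Q_d = -4.99269. At p = 2680, Q_d = 17396.1.
Ed = (dQ_d/dp)·(p/Q_d) = (-4.99269) × (2680/17396.1) = -0.76916

-0.769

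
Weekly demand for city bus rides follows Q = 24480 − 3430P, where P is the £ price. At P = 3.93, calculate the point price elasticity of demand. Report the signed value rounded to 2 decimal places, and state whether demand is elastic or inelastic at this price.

-1.23; elastic

dQ/dP = −3430. At P = 3.93, Q = 24480 − 3430(3.93) = 11000.1.
Ed = (dQ/dP)·(P/Q) = −3430 × (3.93/11000.1) = -1.2254…
|Ed| = 1.23 > 1, so demand is elastic.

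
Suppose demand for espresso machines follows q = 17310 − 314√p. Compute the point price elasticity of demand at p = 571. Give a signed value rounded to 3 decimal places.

dq/dp = −314/(2√p) = -6.57025. At p = 571, q = 9806.78.
Ed = (dq/dp)·(p/q) = (-6.57025) × (571/9806.78) = -0.38255…

-0.383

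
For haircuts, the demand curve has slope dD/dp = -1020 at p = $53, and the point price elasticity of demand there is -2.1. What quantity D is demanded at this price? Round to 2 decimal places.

25742.86

Ed = (dD/dp)·(p/D) ⇒ D = (dD/dp)·p/Ed = (-1020)·53/(-2.1) = 25742.8571…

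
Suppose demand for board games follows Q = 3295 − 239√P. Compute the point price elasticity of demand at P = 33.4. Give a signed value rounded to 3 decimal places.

-0.361

dQ/dP = −239/(2√P) = -20.6773. At P = 33.4, Q = 1913.75.
Ed = (dQ/dP)·(P/Q) = (-20.6773) × (33.4/1913.75) = -0.36087…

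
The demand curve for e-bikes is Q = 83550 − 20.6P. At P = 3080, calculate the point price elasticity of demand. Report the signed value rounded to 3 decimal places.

-3.156

dQ/dP = −20.6. At P = 3080, Q = 83550 − 20.6(3080) = 20102.
Ed = (dQ/dP)·(P/Q) = −20.6 × (3080/20102) = -3.15630…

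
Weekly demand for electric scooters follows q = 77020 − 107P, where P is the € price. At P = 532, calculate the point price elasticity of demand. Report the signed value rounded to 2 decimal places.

-2.83

dq/dP = −107. At P = 532, q = 77020 − 107(532) = 20096.
Ed = (dq/dP)·(P/q) = −107 × (532/20096) = -2.8326…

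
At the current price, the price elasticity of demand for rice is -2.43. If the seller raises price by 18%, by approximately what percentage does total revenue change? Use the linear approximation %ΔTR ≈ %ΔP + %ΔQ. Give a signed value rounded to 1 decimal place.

%ΔQ ≈ Ed × %ΔP = (-2.43) × (+18%) = -43.7400%
%ΔTR ≈ %ΔP + %ΔQ = (+18%) + (-43.7400%) = -25.7400%

-25.7%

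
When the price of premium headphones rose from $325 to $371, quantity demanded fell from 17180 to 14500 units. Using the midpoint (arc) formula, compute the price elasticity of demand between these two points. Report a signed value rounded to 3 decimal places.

%ΔQ = (14500 − 17180) / [(17180 + 14500)/2] = -2680/15840 = -0.169191…
%ΔP = (371 − 325) / [(325 + 371)/2] = 46/348 = 0.132183…
Arc Ed = %ΔQ / %ΔP = (-2680/15840) / (46/348) = -1.27997…

-1.280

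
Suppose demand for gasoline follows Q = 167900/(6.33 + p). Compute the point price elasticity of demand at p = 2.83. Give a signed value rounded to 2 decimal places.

-0.31

dQ/dp = −167900/(6.33 + p)² = -2001.06. At p = 2.83, Q = 18329.7.
Ed = (dQ/dp)·(p/Q) = (-2001.06) × (2.83/18329.7) = -0.3089…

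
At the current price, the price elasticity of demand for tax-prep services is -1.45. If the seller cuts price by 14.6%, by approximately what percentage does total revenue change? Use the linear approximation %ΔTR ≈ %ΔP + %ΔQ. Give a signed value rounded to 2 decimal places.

%ΔQ ≈ Ed × %ΔP = (-1.45) × (-14.6%) = +21.1700%
%ΔTR ≈ %ΔP + %ΔQ = (-14.6%) + (+21.1700%) = +6.5700%

+6.57%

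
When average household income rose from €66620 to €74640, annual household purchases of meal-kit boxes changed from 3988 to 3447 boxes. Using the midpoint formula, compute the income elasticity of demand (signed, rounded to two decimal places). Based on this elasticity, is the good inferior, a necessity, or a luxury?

%ΔQ = (3447 − 3988)/[( 3988 + 3447)/2] = -541/3717.5 = -0.145527…
%ΔIncome = (74640 − 66620)/[( 66620 + 74640)/2] = 8020/70630 = 0.113549…
E_income = (-541/3717.5) / (8020/70630) = -1.2816…
E_income < 0 ⇒ inferior good.

-1.28; inferior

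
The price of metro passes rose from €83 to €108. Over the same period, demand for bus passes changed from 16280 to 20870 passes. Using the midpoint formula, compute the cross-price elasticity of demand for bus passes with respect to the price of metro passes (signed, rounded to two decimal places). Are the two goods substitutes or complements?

%ΔQ_{bus passes} = (20870 − 16280)/avg = 4590/18575 = 0.247106…
%ΔP_{metro passes} = (108 − 83)/avg = 25/95.5 = 0.261780…
E_cross = (4590/18575) / (25/95.5) = 0.9439…
E_cross > 0 ⇒ the goods are substitutes.

0.94; substitutes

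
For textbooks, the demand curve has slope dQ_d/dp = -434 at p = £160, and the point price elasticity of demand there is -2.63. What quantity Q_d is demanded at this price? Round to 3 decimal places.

26403.042

Ed = (dQ_d/dp)·(p/Q_d) ⇒ Q_d = (dQ_d/dp)·p/Ed = (-434)·160/(-2.63) = 26403.04182…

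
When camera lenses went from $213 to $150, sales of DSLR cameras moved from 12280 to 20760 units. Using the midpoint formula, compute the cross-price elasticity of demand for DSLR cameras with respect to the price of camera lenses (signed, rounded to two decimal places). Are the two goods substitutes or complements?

%ΔQ_{DSLR cameras} = (20760 − 12280)/avg = 8480/16520 = 0.513317…
%ΔP_{camera lenses} = (150 − 213)/avg = -63/181.5 = -0.347107…
E_cross = (8480/16520) / (-63/181.5) = -1.4788…
E_cross < 0 ⇒ the goods are complements.

-1.48; complements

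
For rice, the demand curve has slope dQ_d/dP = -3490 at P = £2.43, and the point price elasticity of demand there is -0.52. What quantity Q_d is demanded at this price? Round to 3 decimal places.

16309.038

Ed = (dQ_d/dP)·(P/Q_d) ⇒ Q_d = (dQ_d/dP)·P/Ed = (-3490)·2.43/(-0.52) = 16309.03846…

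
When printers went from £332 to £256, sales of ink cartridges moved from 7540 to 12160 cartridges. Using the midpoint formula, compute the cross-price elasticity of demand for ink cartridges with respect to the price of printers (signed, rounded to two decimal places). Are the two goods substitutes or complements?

-1.81; complements

%ΔQ_{ink cartridges} = (12160 − 7540)/avg = 4620/9850 = 0.469035…
%ΔP_{printers} = (256 − 332)/avg = -76/294 = -0.258503…
E_cross = (4620/9850) / (-76/294) = -1.8144…
E_cross < 0 ⇒ the goods are complements.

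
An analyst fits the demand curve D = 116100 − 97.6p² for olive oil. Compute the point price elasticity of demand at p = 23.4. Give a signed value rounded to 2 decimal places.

dD/dp = −2·97.6·p = -4567.68. At p = 23.4, D = 62658.144.
Ed = (dD/dp)·(p/D) = (-4567.68) × (23.4/62658.144) = -1.7058…

-1.71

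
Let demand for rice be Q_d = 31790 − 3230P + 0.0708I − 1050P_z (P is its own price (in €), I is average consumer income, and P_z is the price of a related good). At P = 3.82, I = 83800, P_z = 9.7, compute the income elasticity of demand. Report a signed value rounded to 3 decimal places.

0.390

At the given values, Q_d = 31790 − 3230(3.82) + 0.0708(83800) − 1050(9.7) = 15199.44.
∂Q_d/∂I = 0.0708.
E = (0.0708) × (83800/15199.44) = 0.39034…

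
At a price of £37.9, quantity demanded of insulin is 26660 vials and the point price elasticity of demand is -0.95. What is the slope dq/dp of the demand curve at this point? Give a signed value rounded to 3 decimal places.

-668.259

Ed = (dq/dp)·(p/q) ⇒ dq/dp = Ed·q/p = (-0.95)·26660/37.9 = -668.25857…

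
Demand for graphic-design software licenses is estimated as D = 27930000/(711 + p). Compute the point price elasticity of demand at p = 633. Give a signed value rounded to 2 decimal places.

-0.47

dD/dp = −27930000/(711 + p)² = -15.4622. At p = 633, D = 20781.2.
Ed = (dD/dp)·(p/D) = (-15.4622) × (633/20781.2) = -0.4709…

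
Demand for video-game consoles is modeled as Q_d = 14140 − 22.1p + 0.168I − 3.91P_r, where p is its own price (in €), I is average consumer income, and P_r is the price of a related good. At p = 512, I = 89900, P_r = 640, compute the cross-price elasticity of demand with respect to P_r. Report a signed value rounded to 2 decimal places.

-0.16

At the given values, Q_d = 14140 − 22.1(512) + 0.168(89900) − 3.91(640) = 15425.6.
∂Q_d/∂P_r = -3.91.
E = (-3.91) × (640/15425.6) = -0.1622…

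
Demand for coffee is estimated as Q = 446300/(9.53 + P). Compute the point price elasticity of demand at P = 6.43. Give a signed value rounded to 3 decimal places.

-0.403

dQ/dP = −446300/(9.53 + P)² = -1752.11. At P = 6.43, Q = 27963.7.
Ed = (dQ/dP)·(P/Q) = (-1752.11) × (6.43/27963.7) = -0.40288…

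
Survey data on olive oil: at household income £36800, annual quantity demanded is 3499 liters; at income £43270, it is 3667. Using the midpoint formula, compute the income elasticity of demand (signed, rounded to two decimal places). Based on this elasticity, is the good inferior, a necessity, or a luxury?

0.29; necessity

%ΔQ = (3667 − 3499)/[( 3499 + 3667)/2] = 168/3583 = 0.046888…
%ΔIncome = (43270 − 36800)/[( 36800 + 43270)/2] = 6470/40035 = 0.161608…
E_income = (168/3583) / (6470/40035) = 0.2901…
0 < E_income < 1 ⇒ normal good, necessity.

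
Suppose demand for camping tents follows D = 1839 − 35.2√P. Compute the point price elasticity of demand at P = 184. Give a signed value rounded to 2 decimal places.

-0.18

dD/dP = −35.2/(2√P) = -1.29749. At P = 184, D = 1361.52.
Ed = (dD/dP)·(P/D) = (-1.29749) × (184/1361.52) = -0.1753…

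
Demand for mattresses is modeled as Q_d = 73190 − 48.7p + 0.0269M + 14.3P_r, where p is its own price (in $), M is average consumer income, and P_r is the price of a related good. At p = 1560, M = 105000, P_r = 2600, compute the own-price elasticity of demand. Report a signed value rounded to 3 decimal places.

At the given values, Q_d = 73190 − 48.7(1560) + 0.0269(105000) + 14.3(2600) = 37222.5.
∂Q_d/∂p = −48.7.
E = (-48.7) × (1560/37222.5) = -2.04102…

-2.041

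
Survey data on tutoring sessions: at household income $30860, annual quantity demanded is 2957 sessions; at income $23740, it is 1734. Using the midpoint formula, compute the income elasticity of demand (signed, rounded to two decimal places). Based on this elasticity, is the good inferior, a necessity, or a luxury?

%ΔQ = (1734 − 2957)/[( 2957 + 1734)/2] = -1223/2345.5 = -0.521424…
%ΔIncome = (23740 − 30860)/[( 30860 + 23740)/2] = -7120/27300 = -0.260805…
E_income = (-1223/2345.5) / (-7120/27300) = 1.9992…
E_income > 1 ⇒ normal good, luxury.

2.00; luxury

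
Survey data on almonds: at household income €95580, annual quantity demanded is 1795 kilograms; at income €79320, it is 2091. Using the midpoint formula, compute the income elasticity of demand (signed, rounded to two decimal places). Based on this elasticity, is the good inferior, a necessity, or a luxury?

-0.82; inferior

%ΔQ = (2091 − 1795)/[( 1795 + 2091)/2] = 296/1943 = 0.152341…
%ΔIncome = (79320 − 95580)/[( 95580 + 79320)/2] = -16260/87450 = -0.185934…
E_income = (296/1943) / (-16260/87450) = -0.8193…
E_income < 0 ⇒ inferior good.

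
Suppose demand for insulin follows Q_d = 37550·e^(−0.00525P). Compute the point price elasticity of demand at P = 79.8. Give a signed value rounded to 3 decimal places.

dQ_d/dP = −0.00525·Q_d = -129.665. At P = 79.8, Q_d = 24698.
Ed = (dQ_d/dP)·(P/Q_d) = (-129.665) × (79.8/24698) = -0.41895

-0.419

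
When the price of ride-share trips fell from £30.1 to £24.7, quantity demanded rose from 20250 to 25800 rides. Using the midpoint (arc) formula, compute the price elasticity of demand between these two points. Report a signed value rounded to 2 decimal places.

%ΔQ = (25800 − 20250) / [(20250 + 25800)/2] = 5550/23025 = 0.241042…
%ΔP = (24.7 − 30.1) / [(30.1 + 24.7)/2] = -5.4/27.4 = -0.197080…
Arc Ed = %ΔQ / %ΔP = (5550/23025) / (-5.4/27.4) = -1.2230…

-1.22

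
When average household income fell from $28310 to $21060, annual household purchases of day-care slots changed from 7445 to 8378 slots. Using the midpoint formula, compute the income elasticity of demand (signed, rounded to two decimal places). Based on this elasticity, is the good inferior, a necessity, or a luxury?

-0.40; inferior

%ΔQ = (8378 − 7445)/[( 7445 + 8378)/2] = 933/7911.5 = 0.117929…
%ΔIncome = (21060 − 28310)/[( 28310 + 21060)/2] = -7250/24685 = -0.293700…
E_income = (933/7911.5) / (-7250/24685) = -0.4015…
E_income < 0 ⇒ inferior good.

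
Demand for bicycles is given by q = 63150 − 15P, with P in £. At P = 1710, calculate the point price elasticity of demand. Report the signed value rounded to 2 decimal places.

dq/dP = −15. At P = 1710, q = 63150 − 15(1710) = 37500.
Ed = (dq/dP)·(P/q) = −15 × (1710/37500) = -0.684

-0.68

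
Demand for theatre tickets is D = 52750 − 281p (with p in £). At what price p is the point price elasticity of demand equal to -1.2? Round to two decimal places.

102.39

Ed = −281p/(52750 − 281p). Set this equal to -1.2:
281p = 1.2·(52750 − 281p) ⇒ 281p(1 + 1.2) = 1.2·52750
p = 1.2·52750 / (281·2.2) = 102.3940…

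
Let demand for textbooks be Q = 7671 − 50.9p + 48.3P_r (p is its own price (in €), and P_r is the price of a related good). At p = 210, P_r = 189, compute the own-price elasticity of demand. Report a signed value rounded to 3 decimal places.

-1.749

At the given values, Q = 7671 − 50.9(210) + 48.3(189) = 6110.7.
∂Q/∂p = −50.9.
E = (-50.9) × (210/6110.7) = -1.74922…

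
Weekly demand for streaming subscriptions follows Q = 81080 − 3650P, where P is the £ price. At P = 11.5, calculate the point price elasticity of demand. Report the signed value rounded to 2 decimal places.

-1.07

dQ/dP = −3650. At P = 11.5, Q = 81080 − 3650(11.5) = 39105.
Ed = (dQ/dP)·(P/Q) = −3650 × (11.5/39105) = -1.0733…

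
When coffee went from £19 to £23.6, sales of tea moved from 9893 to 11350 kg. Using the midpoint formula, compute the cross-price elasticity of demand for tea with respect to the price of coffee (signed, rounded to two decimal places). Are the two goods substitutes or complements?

0.64; substitutes

%ΔQ_{tea} = (11350 − 9893)/avg = 1457/10621.5 = 0.137174…
%ΔP_{coffee} = (23.6 − 19)/avg = 4.6/21.3 = 0.215962…
E_cross = (1457/10621.5) / (4.6/21.3) = 0.6351…
E_cross > 0 ⇒ the goods are substitutes.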